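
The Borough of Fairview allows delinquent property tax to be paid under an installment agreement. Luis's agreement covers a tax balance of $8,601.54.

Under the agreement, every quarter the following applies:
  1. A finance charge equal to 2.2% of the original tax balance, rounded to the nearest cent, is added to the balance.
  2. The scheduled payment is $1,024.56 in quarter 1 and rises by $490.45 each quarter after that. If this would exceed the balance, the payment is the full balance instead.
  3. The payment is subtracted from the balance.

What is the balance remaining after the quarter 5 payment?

$0.00

Quarter 1: $8,601.54 +$189.23 interest = $8,790.77; pay $1,024.56 → $7,766.21
Quarter 2: $7,766.21 +$189.23 interest = $7,955.44; pay $1,515.01 → $6,440.43
Quarter 3: $6,440.43 +$189.23 interest = $6,629.66; pay $2,005.46 → $4,624.20
Quarter 4: $4,624.20 +$189.23 interest = $4,813.43; pay $2,495.91 → $2,317.52
Quarter 5: $2,317.52 +$189.23 interest = $2,506.75; pay $2,506.75 → $0.00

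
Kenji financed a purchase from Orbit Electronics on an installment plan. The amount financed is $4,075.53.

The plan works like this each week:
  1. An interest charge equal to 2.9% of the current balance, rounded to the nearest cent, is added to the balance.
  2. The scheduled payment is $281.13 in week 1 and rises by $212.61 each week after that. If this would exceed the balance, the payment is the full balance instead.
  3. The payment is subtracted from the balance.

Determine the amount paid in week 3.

Week 1: opening $4,075.53; interest $118.19 → $4,193.72; payment $281.13; balance $3,912.59
Week 2: opening $3,912.59; interest $113.47 → $4,026.06; payment $493.74; balance $3,532.32
Week 3: opening $3,532.32; interest $102.44 → $3,634.76; payment $706.35; balance $2,928.41

$706.35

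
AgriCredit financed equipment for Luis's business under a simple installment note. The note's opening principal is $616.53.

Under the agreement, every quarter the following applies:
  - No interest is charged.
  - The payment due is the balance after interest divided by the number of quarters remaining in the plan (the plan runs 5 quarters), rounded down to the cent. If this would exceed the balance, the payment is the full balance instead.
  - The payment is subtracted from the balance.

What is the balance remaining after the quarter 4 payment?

Quarter 1: $616.53 − $123.30 → $493.23
Quarter 2: $493.23 − $123.30 → $369.93
Quarter 3: $369.93 − $123.31 → $246.62
Quarter 4: $246.62 − $123.31 → $123.31

$123.31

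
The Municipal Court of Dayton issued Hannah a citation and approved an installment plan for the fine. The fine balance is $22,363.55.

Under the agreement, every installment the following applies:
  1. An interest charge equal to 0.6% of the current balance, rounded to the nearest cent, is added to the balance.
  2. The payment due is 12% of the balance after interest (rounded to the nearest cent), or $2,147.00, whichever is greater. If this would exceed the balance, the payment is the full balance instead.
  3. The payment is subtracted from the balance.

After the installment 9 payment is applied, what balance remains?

Installment 1: opening $22,363.55; interest $134.18 → $22,497.73; payment $2,699.73; balance $19,798.00
Installment 2: opening $19,798.00; interest $118.79 → $19,916.79; payment $2,390.01; balance $17,526.78
Installment 3: opening $17,526.78; interest $105.16 → $17,631.94; payment $2,147.00; balance $15,484.94
Installment 4: opening $15,484.94; interest $92.91 → $15,577.85; payment $2,147.00; balance $13,430.85
Installment 5: opening $13,430.85; interest $80.59 → $13,511.44; payment $2,147.00; balance $11,364.44
Installment 6: opening $11,364.44; interest $68.19 → $11,432.63; payment $2,147.00; balance $9,285.63
Installment 7: opening $9,285.63; interest $55.71 → $9,341.34; payment $2,147.00; balance $7,194.34
Installment 8: opening $7,194.34; interest $43.17 → $7,237.51; payment $2,147.00; balance $5,090.51
Installment 9: opening $5,090.51; interest $30.54 → $5,121.05; payment $2,147.00; balance $2,974.05

$2,974.05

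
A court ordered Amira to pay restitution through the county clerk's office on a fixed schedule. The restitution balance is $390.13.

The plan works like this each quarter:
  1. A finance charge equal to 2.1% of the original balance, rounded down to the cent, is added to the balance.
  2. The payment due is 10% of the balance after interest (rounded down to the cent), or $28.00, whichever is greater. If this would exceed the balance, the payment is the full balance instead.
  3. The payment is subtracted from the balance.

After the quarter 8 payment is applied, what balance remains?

# | Opening | Interest | Payment | End bal
1 | $390.13 | $8.19 | $39.83 | $358.49
2 | $358.49 | $8.19 | $36.66 | $330.02
3 | $330.02 | $8.19 | $33.82 | $304.39
4 | $304.39 | $8.19 | $31.25 | $281.33
5 | $281.33 | $8.19 | $28.95 | $260.57
6 | $260.57 | $8.19 | $28.00 | $240.76
7 | $240.76 | $8.19 | $28.00 | $220.95
8 | $220.95 | $8.19 | $28.00 | $201.14

$201.14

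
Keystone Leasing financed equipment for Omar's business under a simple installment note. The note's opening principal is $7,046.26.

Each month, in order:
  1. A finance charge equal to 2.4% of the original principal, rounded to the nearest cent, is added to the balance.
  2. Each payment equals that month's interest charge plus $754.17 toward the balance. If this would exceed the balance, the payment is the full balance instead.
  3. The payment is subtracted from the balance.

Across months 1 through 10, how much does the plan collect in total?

Month 1: $7,046.26 +$169.11 interest = $7,215.37; pay $923.28 → $6,292.09
Month 2: $6,292.09 +$169.11 interest = $6,461.20; pay $923.28 → $5,537.92
Month 3: $5,537.92 +$169.11 interest = $5,707.03; pay $923.28 → $4,783.75
Month 4: $4,783.75 +$169.11 interest = $4,952.86; pay $923.28 → $4,029.58
Month 5: $4,029.58 +$169.11 interest = $4,198.69; pay $923.28 → $3,275.41
Month 6: $3,275.41 +$169.11 interest = $3,444.52; pay $923.28 → $2,521.24
Month 7: $2,521.24 +$169.11 interest = $2,690.35; pay $923.28 → $1,767.07
Month 8: $1,767.07 +$169.11 interest = $1,936.18; pay $923.28 → $1,012.90
Month 9: $1,012.90 +$169.11 interest = $1,182.01; pay $923.28 → $258.73
Month 10: $258.73 +$169.11 interest = $427.84; pay $427.84 → $0.00
Total paid: $8,737.36

$8,737.36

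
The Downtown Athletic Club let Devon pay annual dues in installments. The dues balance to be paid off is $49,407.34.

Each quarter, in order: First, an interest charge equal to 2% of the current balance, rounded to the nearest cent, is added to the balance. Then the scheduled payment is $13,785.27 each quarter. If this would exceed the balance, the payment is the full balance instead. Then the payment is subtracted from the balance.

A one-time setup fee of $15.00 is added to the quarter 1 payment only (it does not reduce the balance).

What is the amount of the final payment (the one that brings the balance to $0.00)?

Quarter 1: $49,407.34 +$988.15 interest = $50,395.49; pay $13,785.27 (+ $15.00 fee) → $36,610.22
Quarter 2: $36,610.22 +$732.20 interest = $37,342.42; pay $13,785.27 → $23,557.15
Quarter 3: $23,557.15 +$471.14 interest = $24,028.29; pay $13,785.27 → $10,243.02
Quarter 4: $10,243.02 +$204.86 interest = $10,447.88; pay $10,447.88 → $0.00

$10,447.88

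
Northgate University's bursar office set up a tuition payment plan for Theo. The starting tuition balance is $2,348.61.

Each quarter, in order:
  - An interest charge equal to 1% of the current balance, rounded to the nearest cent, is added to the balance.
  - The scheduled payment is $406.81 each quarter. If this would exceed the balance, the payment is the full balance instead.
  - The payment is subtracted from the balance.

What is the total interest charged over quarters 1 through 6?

# | Opening | Interest | Payment | End bal
1 | $2,348.61 | $23.49 | $406.81 | $1,965.29
2 | $1,965.29 | $19.65 | $406.81 | $1,578.13
3 | $1,578.13 | $15.78 | $406.81 | $1,187.10
4 | $1,187.10 | $11.87 | $406.81 | $792.16
5 | $792.16 | $7.92 | $406.81 | $393.27
6 | $393.27 | $3.93 | $397.20 | $0.00
Total interest: $23.49 + $19.65 + $15.78 + $11.87 + $7.92 + $3.93 = $82.64

$82.64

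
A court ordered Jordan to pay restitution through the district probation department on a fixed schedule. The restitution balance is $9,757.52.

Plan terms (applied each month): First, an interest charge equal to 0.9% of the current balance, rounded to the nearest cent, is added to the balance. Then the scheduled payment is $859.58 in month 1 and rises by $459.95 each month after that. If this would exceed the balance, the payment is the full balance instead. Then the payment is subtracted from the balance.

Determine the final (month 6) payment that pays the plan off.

Month 1: $9,757.52 +$87.82 interest = $9,845.34; pay $859.58 → $8,985.76
Month 2: $8,985.76 +$80.87 interest = $9,066.63; pay $1,319.53 → $7,747.10
Month 3: $7,747.10 +$69.72 interest = $7,816.82; pay $1,779.48 → $6,037.34
Month 4: $6,037.34 +$54.34 interest = $6,091.68; pay $2,239.43 → $3,852.25
Month 5: $3,852.25 +$34.67 interest = $3,886.92; pay $2,699.38 → $1,187.54
Month 6: $1,187.54 +$10.69 interest = $1,198.23; pay $1,198.23 → $0.00

$1,198.23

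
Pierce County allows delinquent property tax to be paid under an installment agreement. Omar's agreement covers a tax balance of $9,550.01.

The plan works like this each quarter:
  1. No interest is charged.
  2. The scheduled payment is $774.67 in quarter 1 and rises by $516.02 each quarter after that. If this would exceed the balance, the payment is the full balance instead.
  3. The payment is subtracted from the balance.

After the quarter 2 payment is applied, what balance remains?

$7,484.65

Quarter 1: $9,550.01 − $774.67 → $8,775.34
Quarter 2: $8,775.34 − $1,290.69 → $7,484.65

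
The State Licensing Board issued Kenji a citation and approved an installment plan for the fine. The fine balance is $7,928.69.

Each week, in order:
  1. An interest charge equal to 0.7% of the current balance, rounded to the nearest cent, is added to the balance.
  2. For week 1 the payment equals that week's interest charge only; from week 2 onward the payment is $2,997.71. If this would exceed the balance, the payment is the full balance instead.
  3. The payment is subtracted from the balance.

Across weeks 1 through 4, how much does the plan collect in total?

Week 1: opening $7,928.69; interest $55.50 → $7,984.19; payment $55.50; balance $7,928.69
Week 2: opening $7,928.69; interest $55.50 → $7,984.19; payment $2,997.71; balance $4,986.48
Week 3: opening $4,986.48; interest $34.91 → $5,021.39; payment $2,997.71; balance $2,023.68
Week 4: opening $2,023.68; interest $14.17 → $2,037.85; payment $2,037.85; balance $0.00
Total paid: $8,088.77

$8,088.77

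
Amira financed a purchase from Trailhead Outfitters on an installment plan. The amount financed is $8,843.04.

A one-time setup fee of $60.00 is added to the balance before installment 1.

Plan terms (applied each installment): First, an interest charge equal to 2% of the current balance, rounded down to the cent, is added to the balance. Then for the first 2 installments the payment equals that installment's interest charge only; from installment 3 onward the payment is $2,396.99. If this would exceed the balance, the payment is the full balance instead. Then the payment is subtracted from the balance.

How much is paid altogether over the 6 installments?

$9,701.55

Installment 1: opening $8,903.04; interest $178.06 → $9,081.10; payment $178.06; balance $8,903.04
Installment 2: opening $8,903.04; interest $178.06 → $9,081.10; payment $178.06; balance $8,903.04
Installment 3: opening $8,903.04; interest $178.06 → $9,081.10; payment $2,396.99; balance $6,684.11
Installment 4: opening $6,684.11; interest $133.68 → $6,817.79; payment $2,396.99; balance $4,420.80
Installment 5: opening $4,420.80; interest $88.41 → $4,509.21; payment $2,396.99; balance $2,112.22
Installment 6: opening $2,112.22; interest $42.24 → $2,154.46; payment $2,154.46; balance $0.00
Total paid: $9,701.55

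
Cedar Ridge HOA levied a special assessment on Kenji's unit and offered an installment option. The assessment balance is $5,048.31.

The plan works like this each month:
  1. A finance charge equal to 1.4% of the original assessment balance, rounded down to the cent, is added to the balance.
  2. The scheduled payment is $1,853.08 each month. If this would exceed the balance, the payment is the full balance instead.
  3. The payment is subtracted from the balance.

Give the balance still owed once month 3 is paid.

$0.00

Month 1: $5,048.31 +$70.67 interest = $5,118.98; pay $1,853.08 → $3,265.90
Month 2: $3,265.90 +$70.67 interest = $3,336.57; pay $1,853.08 → $1,483.49
Month 3: $1,483.49 +$70.67 interest = $1,554.16; pay $1,554.16 → $0.00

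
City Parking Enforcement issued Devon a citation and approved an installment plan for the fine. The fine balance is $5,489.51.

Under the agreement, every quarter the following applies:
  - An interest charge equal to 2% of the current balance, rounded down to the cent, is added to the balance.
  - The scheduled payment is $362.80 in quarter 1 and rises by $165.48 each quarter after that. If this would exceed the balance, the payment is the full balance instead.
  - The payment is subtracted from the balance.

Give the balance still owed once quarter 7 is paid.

$15.28

Quarter 1: opening $5,489.51; interest $109.79 → $5,599.30; payment $362.80; balance $5,236.50
Quarter 2: opening $5,236.50; interest $104.73 → $5,341.23; payment $528.28; balance $4,812.95
Quarter 3: opening $4,812.95; interest $96.25 → $4,909.20; payment $693.76; balance $4,215.44
Quarter 4: opening $4,215.44; interest $84.30 → $4,299.74; payment $859.24; balance $3,440.50
Quarter 5: opening $3,440.50; interest $68.81 → $3,509.31; payment $1,024.72; balance $2,484.59
Quarter 6: opening $2,484.59; interest $49.69 → $2,534.28; payment $1,190.20; balance $1,344.08
Quarter 7: opening $1,344.08; interest $26.88 → $1,370.96; payment $1,355.68; balance $15.28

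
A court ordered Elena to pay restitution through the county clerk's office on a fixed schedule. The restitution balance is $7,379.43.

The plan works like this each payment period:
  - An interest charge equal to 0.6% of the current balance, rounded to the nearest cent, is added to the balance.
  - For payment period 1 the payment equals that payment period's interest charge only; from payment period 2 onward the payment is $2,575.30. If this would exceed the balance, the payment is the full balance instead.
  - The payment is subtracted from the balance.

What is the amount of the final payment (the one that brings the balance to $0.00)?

$2,316.01

Payment period 1: opening $7,379.43; interest $44.28 → $7,423.71; payment $44.28; balance $7,379.43
Payment period 2: opening $7,379.43; interest $44.28 → $7,423.71; payment $2,575.30; balance $4,848.41
Payment period 3: opening $4,848.41; interest $29.09 → $4,877.50; payment $2,575.30; balance $2,302.20
Payment period 4: opening $2,302.20; interest $13.81 → $2,316.01; payment $2,316.01; balance $0.00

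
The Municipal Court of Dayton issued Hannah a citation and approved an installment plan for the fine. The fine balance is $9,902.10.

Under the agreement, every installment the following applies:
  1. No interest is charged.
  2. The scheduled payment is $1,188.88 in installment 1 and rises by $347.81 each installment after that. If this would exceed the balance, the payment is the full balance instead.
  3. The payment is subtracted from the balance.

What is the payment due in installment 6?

Installment 1: $9,902.10 − $1,188.88 → $8,713.22
Installment 2: $8,713.22 − $1,536.69 → $7,176.53
Installment 3: $7,176.53 − $1,884.50 → $5,292.03
Installment 4: $5,292.03 − $2,232.31 → $3,059.72
Installment 5: $3,059.72 − $2,580.12 → $479.60
Installment 6: $479.60 − $479.60 → $0.00

$479.60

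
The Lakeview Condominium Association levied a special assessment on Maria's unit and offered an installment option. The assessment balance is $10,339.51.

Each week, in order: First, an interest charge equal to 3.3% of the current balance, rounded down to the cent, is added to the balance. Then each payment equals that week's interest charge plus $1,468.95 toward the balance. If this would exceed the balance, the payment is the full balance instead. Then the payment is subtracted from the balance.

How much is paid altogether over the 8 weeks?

$11,711.79

Week 1: $10,339.51 +$341.20 interest = $10,680.71; pay $1,810.15 → $8,870.56
Week 2: $8,870.56 +$292.72 interest = $9,163.28; pay $1,761.67 → $7,401.61
Week 3: $7,401.61 +$244.25 interest = $7,645.86; pay $1,713.20 → $5,932.66
Week 4: $5,932.66 +$195.77 interest = $6,128.43; pay $1,664.72 → $4,463.71
Week 5: $4,463.71 +$147.30 interest = $4,611.01; pay $1,616.25 → $2,994.76
Week 6: $2,994.76 +$98.82 interest = $3,093.58; pay $1,567.77 → $1,525.81
Week 7: $1,525.81 +$50.35 interest = $1,576.16; pay $1,519.30 → $56.86
Week 8: $56.86 +$1.87 interest = $58.73; pay $58.73 → $0.00
Total paid: $11,711.79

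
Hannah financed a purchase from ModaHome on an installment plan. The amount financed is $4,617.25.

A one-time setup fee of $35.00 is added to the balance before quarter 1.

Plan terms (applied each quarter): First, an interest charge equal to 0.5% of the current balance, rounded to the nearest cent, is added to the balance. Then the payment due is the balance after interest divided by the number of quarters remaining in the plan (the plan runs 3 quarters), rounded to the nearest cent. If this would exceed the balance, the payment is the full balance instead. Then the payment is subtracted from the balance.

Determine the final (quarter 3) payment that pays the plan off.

$1,574.13

Quarter 1: $4,652.25 +$23.26 interest = $4,675.51; pay $1,558.50 → $3,117.01
Quarter 2: $3,117.01 +$15.59 interest = $3,132.60; pay $1,566.30 → $1,566.30
Quarter 3: $1,566.30 +$7.83 interest = $1,574.13; pay $1,574.13 → $0.00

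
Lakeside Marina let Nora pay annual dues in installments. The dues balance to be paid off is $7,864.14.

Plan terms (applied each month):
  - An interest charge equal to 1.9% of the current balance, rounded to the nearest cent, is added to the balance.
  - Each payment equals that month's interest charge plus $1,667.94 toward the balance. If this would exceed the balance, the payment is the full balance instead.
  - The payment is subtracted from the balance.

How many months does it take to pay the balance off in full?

Month 1: $7,864.14 +$149.42 interest = $8,013.56; pay $1,817.36 → $6,196.20
Month 2: $6,196.20 +$117.73 interest = $6,313.93; pay $1,785.67 → $4,528.26
Month 3: $4,528.26 +$86.04 interest = $4,614.30; pay $1,753.98 → $2,860.32
Month 4: $2,860.32 +$54.35 interest = $2,914.67; pay $1,722.29 → $1,192.38
Month 5: $1,192.38 +$22.66 interest = $1,215.04; pay $1,215.04 → $0.00
Balance reaches $0.00 in month 5.

5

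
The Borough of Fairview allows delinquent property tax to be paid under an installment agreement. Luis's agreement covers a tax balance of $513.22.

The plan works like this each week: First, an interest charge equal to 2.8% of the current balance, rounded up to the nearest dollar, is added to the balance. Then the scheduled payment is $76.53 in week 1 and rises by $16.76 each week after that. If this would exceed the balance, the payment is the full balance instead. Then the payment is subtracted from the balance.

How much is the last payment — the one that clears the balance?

$15.97

Week 1: opening $513.22; interest $15.00 → $528.22; payment $76.53; balance $451.69
Week 2: opening $451.69; interest $13.00 → $464.69; payment $93.29; balance $371.40
Week 3: opening $371.40; interest $11.00 → $382.40; payment $110.05; balance $272.35
Week 4: opening $272.35; interest $8.00 → $280.35; payment $126.81; balance $153.54
Week 5: opening $153.54; interest $5.00 → $158.54; payment $143.57; balance $14.97
Week 6: opening $14.97; interest $1.00 → $15.97; payment $15.97; balance $0.00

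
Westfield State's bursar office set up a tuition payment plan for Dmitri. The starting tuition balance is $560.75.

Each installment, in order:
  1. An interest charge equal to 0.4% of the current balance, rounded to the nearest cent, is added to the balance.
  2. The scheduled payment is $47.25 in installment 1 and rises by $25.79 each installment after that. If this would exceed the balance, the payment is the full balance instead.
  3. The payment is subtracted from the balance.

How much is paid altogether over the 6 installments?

Installment 1: $560.75 +$2.24 interest = $562.99; pay $47.25 → $515.74
Installment 2: $515.74 +$2.06 interest = $517.80; pay $73.04 → $444.76
Installment 3: $444.76 +$1.78 interest = $446.54; pay $98.83 → $347.71
Installment 4: $347.71 +$1.39 interest = $349.10; pay $124.62 → $224.48
Installment 5: $224.48 +$0.90 interest = $225.38; pay $150.41 → $74.97
Installment 6: $74.97 +$0.30 interest = $75.27; pay $75.27 → $0.00
Total paid: $569.42

$569.42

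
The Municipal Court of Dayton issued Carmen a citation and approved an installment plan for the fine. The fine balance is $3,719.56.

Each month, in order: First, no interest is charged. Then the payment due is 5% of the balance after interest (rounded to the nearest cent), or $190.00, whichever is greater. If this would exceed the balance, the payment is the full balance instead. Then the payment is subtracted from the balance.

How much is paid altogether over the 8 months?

Month 1: opening $3,719.56; payment $190.00; balance $3,529.56
Month 2: opening $3,529.56; payment $190.00; balance $3,339.56
Month 3: opening $3,339.56; payment $190.00; balance $3,149.56
Month 4: opening $3,149.56; payment $190.00; balance $2,959.56
Month 5: opening $2,959.56; payment $190.00; balance $2,769.56
Month 6: opening $2,769.56; payment $190.00; balance $2,579.56
Month 7: opening $2,579.56; payment $190.00; balance $2,389.56
Month 8: opening $2,389.56; payment $190.00; balance $2,199.56
Total paid: $1,520.00

$1,520.00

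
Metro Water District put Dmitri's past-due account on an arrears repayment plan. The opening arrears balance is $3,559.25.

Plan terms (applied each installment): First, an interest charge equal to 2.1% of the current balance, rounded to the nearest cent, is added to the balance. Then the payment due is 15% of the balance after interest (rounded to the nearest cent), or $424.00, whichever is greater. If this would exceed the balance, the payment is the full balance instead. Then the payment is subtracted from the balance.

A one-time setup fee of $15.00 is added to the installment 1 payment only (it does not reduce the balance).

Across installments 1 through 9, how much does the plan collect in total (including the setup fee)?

# | Opening | Interest | Payment | Fee | End bal
1 | $3,559.25 | $74.74 | $545.10 | $15.00 | $3,088.89
2 | $3,088.89 | $64.87 | $473.06 | — | $2,680.70
3 | $2,680.70 | $56.29 | $424.00 | — | $2,312.99
4 | $2,312.99 | $48.57 | $424.00 | — | $1,937.56
5 | $1,937.56 | $40.69 | $424.00 | — | $1,554.25
6 | $1,554.25 | $32.64 | $424.00 | — | $1,162.89
7 | $1,162.89 | $24.42 | $424.00 | — | $763.31
8 | $763.31 | $16.03 | $424.00 | — | $355.34
9 | $355.34 | $7.46 | $362.80 | — | $0.00
Total paid: $3,939.96

$3,939.96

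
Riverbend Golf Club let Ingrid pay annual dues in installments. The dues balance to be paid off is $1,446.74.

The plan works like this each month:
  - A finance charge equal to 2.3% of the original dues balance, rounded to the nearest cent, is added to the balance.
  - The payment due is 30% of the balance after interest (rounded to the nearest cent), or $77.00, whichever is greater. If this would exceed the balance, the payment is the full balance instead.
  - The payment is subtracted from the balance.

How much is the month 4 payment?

$174.16

# | Opening | Interest | Payment | End bal
1 | $1,446.74 | $33.28 | $444.01 | $1,036.01
2 | $1,036.01 | $33.28 | $320.79 | $748.50
3 | $748.50 | $33.28 | $234.53 | $547.25
4 | $547.25 | $33.28 | $174.16 | $406.37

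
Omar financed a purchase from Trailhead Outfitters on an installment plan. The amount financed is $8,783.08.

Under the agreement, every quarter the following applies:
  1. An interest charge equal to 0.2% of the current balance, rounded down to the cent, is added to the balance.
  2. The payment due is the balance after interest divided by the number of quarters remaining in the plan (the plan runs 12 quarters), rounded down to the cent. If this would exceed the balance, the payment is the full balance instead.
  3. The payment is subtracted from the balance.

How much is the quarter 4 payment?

Quarter 1: $8,783.08 +$17.56 interest = $8,800.64; pay $733.38 → $8,067.26
Quarter 2: $8,067.26 +$16.13 interest = $8,083.39; pay $734.85 → $7,348.54
Quarter 3: $7,348.54 +$14.69 interest = $7,363.23; pay $736.32 → $6,626.91
Quarter 4: $6,626.91 +$13.25 interest = $6,640.16; pay $737.79 → $5,902.37

$737.79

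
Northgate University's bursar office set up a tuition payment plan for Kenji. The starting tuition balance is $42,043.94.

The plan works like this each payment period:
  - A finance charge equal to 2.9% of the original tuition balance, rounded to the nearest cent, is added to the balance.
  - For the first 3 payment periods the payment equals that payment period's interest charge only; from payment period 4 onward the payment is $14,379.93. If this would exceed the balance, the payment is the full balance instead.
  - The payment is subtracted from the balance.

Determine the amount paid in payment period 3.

Payment period 1: opening $42,043.94; interest $1,219.27 → $43,263.21; payment $1,219.27; balance $42,043.94
Payment period 2: opening $42,043.94; interest $1,219.27 → $43,263.21; payment $1,219.27; balance $42,043.94
Payment period 3: opening $42,043.94; interest $1,219.27 → $43,263.21; payment $1,219.27; balance $42,043.94

$1,219.27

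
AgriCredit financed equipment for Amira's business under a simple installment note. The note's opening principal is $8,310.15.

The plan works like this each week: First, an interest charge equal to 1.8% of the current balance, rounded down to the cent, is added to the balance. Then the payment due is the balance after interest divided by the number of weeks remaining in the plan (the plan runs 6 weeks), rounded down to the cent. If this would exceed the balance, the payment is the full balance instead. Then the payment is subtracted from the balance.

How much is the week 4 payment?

$1,487.47

Week 1: opening $8,310.15; interest $149.58 → $8,459.73; payment $1,409.95; balance $7,049.78
Week 2: opening $7,049.78; interest $126.89 → $7,176.67; payment $1,435.33; balance $5,741.34
Week 3: opening $5,741.34; interest $103.34 → $5,844.68; payment $1,461.17; balance $4,383.51
Week 4: opening $4,383.51; interest $78.90 → $4,462.41; payment $1,487.47; balance $2,974.94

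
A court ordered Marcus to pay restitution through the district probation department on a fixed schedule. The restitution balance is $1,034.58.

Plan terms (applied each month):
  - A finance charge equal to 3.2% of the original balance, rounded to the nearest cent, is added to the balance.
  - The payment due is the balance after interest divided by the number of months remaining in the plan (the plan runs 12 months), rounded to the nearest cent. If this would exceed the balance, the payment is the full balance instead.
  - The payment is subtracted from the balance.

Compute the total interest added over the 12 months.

$397.32

Month 1: opening $1,034.58; interest $33.11 → $1,067.69; payment $88.97; balance $978.72
Month 2: opening $978.72; interest $33.11 → $1,011.83; payment $91.98; balance $919.85
Month 3: opening $919.85; interest $33.11 → $952.96; payment $95.30; balance $857.66
Month 4: opening $857.66; interest $33.11 → $890.77; payment $98.97; balance $791.80
Month 5: opening $791.80; interest $33.11 → $824.91; payment $103.11; balance $721.80
Month 6: opening $721.80; interest $33.11 → $754.91; payment $107.84; balance $647.07
Month 7: opening $647.07; interest $33.11 → $680.18; payment $113.36; balance $566.82
Month 8: opening $566.82; interest $33.11 → $599.93; payment $119.99; balance $479.94
Month 9: opening $479.94; interest $33.11 → $513.05; payment $128.26; balance $384.79
Month 10: opening $384.79; interest $33.11 → $417.90; payment $139.30; balance $278.60
Month 11: opening $278.60; interest $33.11 → $311.71; payment $155.86; balance $155.85
Month 12: opening $155.85; interest $33.11 → $188.96; payment $188.96; balance $0.00
Total interest: $33.11 + $33.11 + $33.11 + $33.11 + $33.11 + $33.11 + $33.11 + $33.11 + $33.11 + $33.11 + $33.11 + $33.11 = $397.32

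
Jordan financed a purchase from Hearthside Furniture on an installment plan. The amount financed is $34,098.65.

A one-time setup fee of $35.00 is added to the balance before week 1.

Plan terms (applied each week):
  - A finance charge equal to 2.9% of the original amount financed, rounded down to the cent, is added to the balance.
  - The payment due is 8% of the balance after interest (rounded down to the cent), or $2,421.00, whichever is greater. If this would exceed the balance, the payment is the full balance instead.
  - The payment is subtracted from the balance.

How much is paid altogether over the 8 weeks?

# | Opening | Interest | Payment | End bal
1 | $34,133.65 | $988.86 | $2,809.80 | $32,312.71
2 | $32,312.71 | $988.86 | $2,664.12 | $30,637.45
3 | $30,637.45 | $988.86 | $2,530.10 | $29,096.21
4 | $29,096.21 | $988.86 | $2,421.00 | $27,664.07
5 | $27,664.07 | $988.86 | $2,421.00 | $26,231.93
6 | $26,231.93 | $988.86 | $2,421.00 | $24,799.79
7 | $24,799.79 | $988.86 | $2,421.00 | $23,367.65
8 | $23,367.65 | $988.86 | $2,421.00 | $21,935.51
Total paid: $20,109.02

$20,109.02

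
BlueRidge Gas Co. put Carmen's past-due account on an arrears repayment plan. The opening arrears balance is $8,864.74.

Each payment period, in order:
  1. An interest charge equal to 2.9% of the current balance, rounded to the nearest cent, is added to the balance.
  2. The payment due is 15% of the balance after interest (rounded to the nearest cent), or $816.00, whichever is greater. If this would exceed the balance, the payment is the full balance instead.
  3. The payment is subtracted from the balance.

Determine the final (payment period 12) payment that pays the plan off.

$106.73

Payment period 1: opening $8,864.74; interest $257.08 → $9,121.82; payment $1,368.27; balance $7,753.55
Payment period 2: opening $7,753.55; interest $224.85 → $7,978.40; payment $1,196.76; balance $6,781.64
Payment period 3: opening $6,781.64; interest $196.67 → $6,978.31; payment $1,046.75; balance $5,931.56
Payment period 4: opening $5,931.56; interest $172.02 → $6,103.58; payment $915.54; balance $5,188.04
Payment period 5: opening $5,188.04; interest $150.45 → $5,338.49; payment $816.00; balance $4,522.49
Payment period 6: opening $4,522.49; interest $131.15 → $4,653.64; payment $816.00; balance $3,837.64
Payment period 7: opening $3,837.64; interest $111.29 → $3,948.93; payment $816.00; balance $3,132.93
Payment period 8: opening $3,132.93; interest $90.85 → $3,223.78; payment $816.00; balance $2,407.78
Payment period 9: opening $2,407.78; interest $69.83 → $2,477.61; payment $816.00; balance $1,661.61
Payment period 10: opening $1,661.61; interest $48.19 → $1,709.80; payment $816.00; balance $893.80
Payment period 11: opening $893.80; interest $25.92 → $919.72; payment $816.00; balance $103.72
Payment period 12: opening $103.72; interest $3.01 → $106.73; payment $106.73; balance $0.00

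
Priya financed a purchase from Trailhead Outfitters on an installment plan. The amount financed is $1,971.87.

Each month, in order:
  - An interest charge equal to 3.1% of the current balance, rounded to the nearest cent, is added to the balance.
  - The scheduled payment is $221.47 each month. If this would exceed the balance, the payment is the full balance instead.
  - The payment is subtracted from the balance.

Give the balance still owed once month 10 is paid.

$125.26

Month 1: $1,971.87 +$61.13 interest = $2,033.00; pay $221.47 → $1,811.53
Month 2: $1,811.53 +$56.16 interest = $1,867.69; pay $221.47 → $1,646.22
Month 3: $1,646.22 +$51.03 interest = $1,697.25; pay $221.47 → $1,475.78
Month 4: $1,475.78 +$45.75 interest = $1,521.53; pay $221.47 → $1,300.06
Month 5: $1,300.06 +$40.30 interest = $1,340.36; pay $221.47 → $1,118.89
Month 6: $1,118.89 +$34.69 interest = $1,153.58; pay $221.47 → $932.11
Month 7: $932.11 +$28.90 interest = $961.01; pay $221.47 → $739.54
Month 8: $739.54 +$22.93 interest = $762.47; pay $221.47 → $541.00
Month 9: $541.00 +$16.77 interest = $557.77; pay $221.47 → $336.30
Month 10: $336.30 +$10.43 interest = $346.73; pay $221.47 → $125.26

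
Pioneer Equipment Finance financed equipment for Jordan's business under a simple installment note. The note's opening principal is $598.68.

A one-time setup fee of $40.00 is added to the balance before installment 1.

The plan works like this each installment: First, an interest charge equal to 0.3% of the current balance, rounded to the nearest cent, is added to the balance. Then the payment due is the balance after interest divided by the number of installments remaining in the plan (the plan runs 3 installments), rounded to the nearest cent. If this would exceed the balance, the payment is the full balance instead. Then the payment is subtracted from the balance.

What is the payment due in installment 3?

$214.81

Installment 1: opening $638.68; interest $1.92 → $640.60; payment $213.53; balance $427.07
Installment 2: opening $427.07; interest $1.28 → $428.35; payment $214.18; balance $214.17
Installment 3: opening $214.17; interest $0.64 → $214.81; payment $214.81; balance $0.00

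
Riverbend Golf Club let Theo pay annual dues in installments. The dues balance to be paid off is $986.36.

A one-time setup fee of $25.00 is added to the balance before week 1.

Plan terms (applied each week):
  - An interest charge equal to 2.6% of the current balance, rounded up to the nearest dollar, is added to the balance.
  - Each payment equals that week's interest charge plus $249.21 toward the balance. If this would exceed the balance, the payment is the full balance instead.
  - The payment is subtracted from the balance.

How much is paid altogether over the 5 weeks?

$1,080.36

# | Opening | Interest | Payment | End bal
1 | $1,011.36 | $27.00 | $276.21 | $762.15
2 | $762.15 | $20.00 | $269.21 | $512.94
3 | $512.94 | $14.00 | $263.21 | $263.73
4 | $263.73 | $7.00 | $256.21 | $14.52
5 | $14.52 | $1.00 | $15.52 | $0.00
Total paid: $1,080.36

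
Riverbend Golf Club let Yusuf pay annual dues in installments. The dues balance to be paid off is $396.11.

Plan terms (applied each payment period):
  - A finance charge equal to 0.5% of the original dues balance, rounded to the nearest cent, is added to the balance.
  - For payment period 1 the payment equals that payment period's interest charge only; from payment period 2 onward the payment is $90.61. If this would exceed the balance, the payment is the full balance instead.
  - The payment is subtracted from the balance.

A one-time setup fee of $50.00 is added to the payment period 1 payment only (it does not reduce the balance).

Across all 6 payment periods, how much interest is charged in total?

$11.88

Payment period 1: $396.11 +$1.98 interest = $398.09; pay $1.98 (+ $50.00 fee) → $396.11
Payment period 2: $396.11 +$1.98 interest = $398.09; pay $90.61 → $307.48
Payment period 3: $307.48 +$1.98 interest = $309.46; pay $90.61 → $218.85
Payment period 4: $218.85 +$1.98 interest = $220.83; pay $90.61 → $130.22
Payment period 5: $130.22 +$1.98 interest = $132.20; pay $90.61 → $41.59
Payment period 6: $41.59 +$1.98 interest = $43.57; pay $43.57 → $0.00
Total interest: $1.98 + $1.98 + $1.98 + $1.98 + $1.98 + $1.98 = $11.88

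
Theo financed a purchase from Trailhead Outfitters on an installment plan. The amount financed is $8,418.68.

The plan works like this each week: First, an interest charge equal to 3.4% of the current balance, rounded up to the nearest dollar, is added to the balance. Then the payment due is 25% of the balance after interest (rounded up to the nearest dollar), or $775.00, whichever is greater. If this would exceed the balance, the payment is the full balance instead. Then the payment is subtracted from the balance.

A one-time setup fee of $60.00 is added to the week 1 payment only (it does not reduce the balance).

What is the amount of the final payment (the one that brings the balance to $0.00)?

$214.68

Week 1: opening $8,418.68; interest $287.00 → $8,705.68; payment $2,177.00 (+ $60.00 fee); balance $6,528.68
Week 2: opening $6,528.68; interest $222.00 → $6,750.68; payment $1,688.00; balance $5,062.68
Week 3: opening $5,062.68; interest $173.00 → $5,235.68; payment $1,309.00; balance $3,926.68
Week 4: opening $3,926.68; interest $134.00 → $4,060.68; payment $1,016.00; balance $3,044.68
Week 5: opening $3,044.68; interest $104.00 → $3,148.68; payment $788.00; balance $2,360.68
Week 6: opening $2,360.68; interest $81.00 → $2,441.68; payment $775.00; balance $1,666.68
Week 7: opening $1,666.68; interest $57.00 → $1,723.68; payment $775.00; balance $948.68
Week 8: opening $948.68; interest $33.00 → $981.68; payment $775.00; balance $206.68
Week 9: opening $206.68; interest $8.00 → $214.68; payment $214.68; balance $0.00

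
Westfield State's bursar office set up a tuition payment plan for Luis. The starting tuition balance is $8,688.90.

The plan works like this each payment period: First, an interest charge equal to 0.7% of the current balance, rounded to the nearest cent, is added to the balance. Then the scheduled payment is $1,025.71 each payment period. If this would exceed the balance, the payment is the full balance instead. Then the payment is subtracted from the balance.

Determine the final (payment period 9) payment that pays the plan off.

$783.47

Payment period 1: $8,688.90 +$60.82 interest = $8,749.72; pay $1,025.71 → $7,724.01
Payment period 2: $7,724.01 +$54.07 interest = $7,778.08; pay $1,025.71 → $6,752.37
Payment period 3: $6,752.37 +$47.27 interest = $6,799.64; pay $1,025.71 → $5,773.93
Payment period 4: $5,773.93 +$40.42 interest = $5,814.35; pay $1,025.71 → $4,788.64
Payment period 5: $4,788.64 +$33.52 interest = $4,822.16; pay $1,025.71 → $3,796.45
Payment period 6: $3,796.45 +$26.58 interest = $3,823.03; pay $1,025.71 → $2,797.32
Payment period 7: $2,797.32 +$19.58 interest = $2,816.90; pay $1,025.71 → $1,791.19
Payment period 8: $1,791.19 +$12.54 interest = $1,803.73; pay $1,025.71 → $778.02
Payment period 9: $778.02 +$5.45 interest = $783.47; pay $783.47 → $0.00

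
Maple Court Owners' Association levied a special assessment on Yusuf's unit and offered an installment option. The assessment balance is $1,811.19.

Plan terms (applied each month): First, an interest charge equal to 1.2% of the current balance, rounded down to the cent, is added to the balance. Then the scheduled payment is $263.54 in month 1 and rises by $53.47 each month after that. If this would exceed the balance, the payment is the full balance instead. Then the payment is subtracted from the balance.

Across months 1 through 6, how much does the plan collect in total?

# | Opening | Interest | Payment | End bal
1 | $1,811.19 | $21.73 | $263.54 | $1,569.38
2 | $1,569.38 | $18.83 | $317.01 | $1,271.20
3 | $1,271.20 | $15.25 | $370.48 | $915.97
4 | $915.97 | $10.99 | $423.95 | $503.01
5 | $503.01 | $6.03 | $477.42 | $31.62
6 | $31.62 | $0.37 | $31.99 | $0.00
Total paid: $1,884.39

$1,884.39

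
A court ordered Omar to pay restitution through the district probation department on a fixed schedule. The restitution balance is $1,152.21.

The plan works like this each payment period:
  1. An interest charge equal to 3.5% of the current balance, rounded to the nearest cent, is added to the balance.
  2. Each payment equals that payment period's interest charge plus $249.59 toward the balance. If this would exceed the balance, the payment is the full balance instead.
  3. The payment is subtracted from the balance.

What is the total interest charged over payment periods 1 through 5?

Payment period 1: $1,152.21 +$40.33 interest = $1,192.54; pay $289.92 → $902.62
Payment period 2: $902.62 +$31.59 interest = $934.21; pay $281.18 → $653.03
Payment period 3: $653.03 +$22.86 interest = $675.89; pay $272.45 → $403.44
Payment period 4: $403.44 +$14.12 interest = $417.56; pay $263.71 → $153.85
Payment period 5: $153.85 +$5.38 interest = $159.23; pay $159.23 → $0.00
Total interest: $40.33 + $31.59 + $22.86 + $14.12 + $5.38 = $114.28

$114.28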